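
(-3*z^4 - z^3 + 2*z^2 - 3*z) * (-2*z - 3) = 6*z^5 + 11*z^4 - z^3 + 9*z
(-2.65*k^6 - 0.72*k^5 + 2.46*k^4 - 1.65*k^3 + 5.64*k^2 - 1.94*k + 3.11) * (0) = 0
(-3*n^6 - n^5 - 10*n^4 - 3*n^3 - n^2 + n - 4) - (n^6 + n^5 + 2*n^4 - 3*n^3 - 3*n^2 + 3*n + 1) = -4*n^6 - 2*n^5 - 12*n^4 + 2*n^2 - 2*n - 5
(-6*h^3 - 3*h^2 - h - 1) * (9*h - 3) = -54*h^4 - 9*h^3 - 6*h + 3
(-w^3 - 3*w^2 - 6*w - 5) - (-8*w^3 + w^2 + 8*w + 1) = 7*w^3 - 4*w^2 - 14*w - 6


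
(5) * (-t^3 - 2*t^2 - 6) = -5*t^3 - 10*t^2 - 30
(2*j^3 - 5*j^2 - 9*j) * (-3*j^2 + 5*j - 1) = -6*j^5 + 25*j^4 - 40*j^2 + 9*j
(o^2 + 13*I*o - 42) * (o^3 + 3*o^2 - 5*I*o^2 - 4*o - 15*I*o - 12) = o^5 + 3*o^4 + 8*I*o^4 + 19*o^3 + 24*I*o^3 + 57*o^2 + 158*I*o^2 + 168*o + 474*I*o + 504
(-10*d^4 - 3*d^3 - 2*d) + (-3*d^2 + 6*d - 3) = -10*d^4 - 3*d^3 - 3*d^2 + 4*d - 3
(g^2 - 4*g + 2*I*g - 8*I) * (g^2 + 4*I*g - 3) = g^4 - 4*g^3 + 6*I*g^3 - 11*g^2 - 24*I*g^2 + 44*g - 6*I*g + 24*I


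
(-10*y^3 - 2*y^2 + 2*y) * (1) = -10*y^3 - 2*y^2 + 2*y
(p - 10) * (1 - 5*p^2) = -5*p^3 + 50*p^2 + p - 10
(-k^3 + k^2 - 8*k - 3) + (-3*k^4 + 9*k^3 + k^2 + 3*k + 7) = -3*k^4 + 8*k^3 + 2*k^2 - 5*k + 4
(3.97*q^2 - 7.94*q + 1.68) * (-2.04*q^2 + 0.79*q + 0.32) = -8.0988*q^4 + 19.3339*q^3 - 8.4294*q^2 - 1.2136*q + 0.5376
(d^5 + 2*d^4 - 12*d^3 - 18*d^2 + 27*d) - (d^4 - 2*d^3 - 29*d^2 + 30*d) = d^5 + d^4 - 10*d^3 + 11*d^2 - 3*d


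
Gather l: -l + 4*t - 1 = -l + 4*t - 1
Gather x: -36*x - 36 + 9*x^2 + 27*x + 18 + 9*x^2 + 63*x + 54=18*x^2 + 54*x + 36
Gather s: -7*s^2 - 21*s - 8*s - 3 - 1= -7*s^2 - 29*s - 4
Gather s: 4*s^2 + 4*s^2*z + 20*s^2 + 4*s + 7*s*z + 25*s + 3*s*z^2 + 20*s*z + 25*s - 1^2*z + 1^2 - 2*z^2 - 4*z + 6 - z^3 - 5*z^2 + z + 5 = s^2*(4*z + 24) + s*(3*z^2 + 27*z + 54) - z^3 - 7*z^2 - 4*z + 12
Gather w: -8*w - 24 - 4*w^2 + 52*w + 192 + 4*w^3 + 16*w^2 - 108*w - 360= 4*w^3 + 12*w^2 - 64*w - 192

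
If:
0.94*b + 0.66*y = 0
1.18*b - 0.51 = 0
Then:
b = 0.43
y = -0.62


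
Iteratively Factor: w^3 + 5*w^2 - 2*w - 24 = (w - 2)*(w^2 + 7*w + 12) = (w - 2)*(w + 3)*(w + 4)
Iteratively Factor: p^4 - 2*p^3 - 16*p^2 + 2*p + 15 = (p - 5)*(p^3 + 3*p^2 - p - 3) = (p - 5)*(p + 3)*(p^2 - 1) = (p - 5)*(p + 1)*(p + 3)*(p - 1)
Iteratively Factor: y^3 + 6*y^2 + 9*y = (y + 3)*(y^2 + 3*y) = (y + 3)^2*(y)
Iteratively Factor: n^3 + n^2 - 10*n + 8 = (n - 1)*(n^2 + 2*n - 8) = (n - 1)*(n + 4)*(n - 2)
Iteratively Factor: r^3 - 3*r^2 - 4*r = (r - 4)*(r^2 + r) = r*(r - 4)*(r + 1)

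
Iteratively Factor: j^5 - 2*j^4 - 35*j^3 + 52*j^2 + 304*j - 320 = (j - 5)*(j^4 + 3*j^3 - 20*j^2 - 48*j + 64) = (j - 5)*(j - 4)*(j^3 + 7*j^2 + 8*j - 16) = (j - 5)*(j - 4)*(j + 4)*(j^2 + 3*j - 4) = (j - 5)*(j - 4)*(j - 1)*(j + 4)*(j + 4)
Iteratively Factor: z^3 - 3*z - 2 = (z + 1)*(z^2 - z - 2) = (z - 2)*(z + 1)*(z + 1)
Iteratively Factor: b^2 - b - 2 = (b + 1)*(b - 2)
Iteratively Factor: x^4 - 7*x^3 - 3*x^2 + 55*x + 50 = (x + 1)*(x^3 - 8*x^2 + 5*x + 50) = (x + 1)*(x + 2)*(x^2 - 10*x + 25) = (x - 5)*(x + 1)*(x + 2)*(x - 5)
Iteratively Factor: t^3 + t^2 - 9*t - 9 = (t + 1)*(t^2 - 9) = (t - 3)*(t + 1)*(t + 3)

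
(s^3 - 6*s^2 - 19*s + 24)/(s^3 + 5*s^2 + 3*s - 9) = (s - 8)/(s + 3)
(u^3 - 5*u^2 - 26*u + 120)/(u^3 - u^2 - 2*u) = (-u^3 + 5*u^2 + 26*u - 120)/(u*(-u^2 + u + 2))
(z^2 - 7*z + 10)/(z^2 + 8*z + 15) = (z^2 - 7*z + 10)/(z^2 + 8*z + 15)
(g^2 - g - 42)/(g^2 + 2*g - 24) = (g - 7)/(g - 4)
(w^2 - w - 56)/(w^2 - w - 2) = (-w^2 + w + 56)/(-w^2 + w + 2)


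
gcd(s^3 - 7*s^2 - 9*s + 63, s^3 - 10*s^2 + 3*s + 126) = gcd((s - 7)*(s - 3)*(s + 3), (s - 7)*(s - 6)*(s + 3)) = s^2 - 4*s - 21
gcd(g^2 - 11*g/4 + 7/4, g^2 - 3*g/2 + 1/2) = g - 1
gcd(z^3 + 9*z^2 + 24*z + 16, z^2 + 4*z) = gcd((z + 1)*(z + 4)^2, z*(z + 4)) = z + 4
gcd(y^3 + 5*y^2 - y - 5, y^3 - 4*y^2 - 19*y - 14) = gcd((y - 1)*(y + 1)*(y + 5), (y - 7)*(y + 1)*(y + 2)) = y + 1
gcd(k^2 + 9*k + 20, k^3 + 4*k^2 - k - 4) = k + 4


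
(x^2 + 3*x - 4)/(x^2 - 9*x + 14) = (x^2 + 3*x - 4)/(x^2 - 9*x + 14)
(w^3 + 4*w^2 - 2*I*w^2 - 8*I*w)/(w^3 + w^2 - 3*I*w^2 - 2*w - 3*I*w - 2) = w*(w + 4)/(w^2 + w*(1 - I) - I)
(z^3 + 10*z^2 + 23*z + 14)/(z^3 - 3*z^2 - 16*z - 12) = (z + 7)/(z - 6)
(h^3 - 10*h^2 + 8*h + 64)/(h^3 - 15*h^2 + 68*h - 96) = (h + 2)/(h - 3)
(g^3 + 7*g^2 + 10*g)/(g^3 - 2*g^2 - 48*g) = (g^2 + 7*g + 10)/(g^2 - 2*g - 48)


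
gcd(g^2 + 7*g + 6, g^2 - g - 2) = g + 1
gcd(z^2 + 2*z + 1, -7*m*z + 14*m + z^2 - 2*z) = 1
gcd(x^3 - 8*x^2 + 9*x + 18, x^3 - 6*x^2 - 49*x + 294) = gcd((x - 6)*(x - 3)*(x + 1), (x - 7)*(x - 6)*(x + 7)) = x - 6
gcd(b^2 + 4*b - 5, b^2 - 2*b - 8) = 1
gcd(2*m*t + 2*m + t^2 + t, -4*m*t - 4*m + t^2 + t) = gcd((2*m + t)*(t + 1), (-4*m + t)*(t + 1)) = t + 1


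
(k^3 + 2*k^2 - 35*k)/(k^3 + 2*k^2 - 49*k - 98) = k*(k - 5)/(k^2 - 5*k - 14)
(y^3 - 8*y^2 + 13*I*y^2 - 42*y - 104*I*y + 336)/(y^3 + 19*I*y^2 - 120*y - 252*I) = (y - 8)/(y + 6*I)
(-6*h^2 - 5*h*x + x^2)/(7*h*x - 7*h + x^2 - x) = (-6*h^2 - 5*h*x + x^2)/(7*h*x - 7*h + x^2 - x)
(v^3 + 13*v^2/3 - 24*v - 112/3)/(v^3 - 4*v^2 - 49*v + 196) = (v + 4/3)/(v - 7)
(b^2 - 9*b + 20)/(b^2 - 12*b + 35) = (b - 4)/(b - 7)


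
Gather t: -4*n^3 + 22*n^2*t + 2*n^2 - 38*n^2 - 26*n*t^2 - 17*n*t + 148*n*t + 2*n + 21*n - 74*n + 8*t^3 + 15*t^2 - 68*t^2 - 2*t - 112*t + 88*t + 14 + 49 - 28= -4*n^3 - 36*n^2 - 51*n + 8*t^3 + t^2*(-26*n - 53) + t*(22*n^2 + 131*n - 26) + 35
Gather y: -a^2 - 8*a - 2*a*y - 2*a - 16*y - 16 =-a^2 - 10*a + y*(-2*a - 16) - 16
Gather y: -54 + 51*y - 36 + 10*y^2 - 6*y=10*y^2 + 45*y - 90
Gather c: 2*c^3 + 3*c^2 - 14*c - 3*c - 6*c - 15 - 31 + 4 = 2*c^3 + 3*c^2 - 23*c - 42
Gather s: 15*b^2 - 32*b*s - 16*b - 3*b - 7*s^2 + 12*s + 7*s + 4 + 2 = 15*b^2 - 19*b - 7*s^2 + s*(19 - 32*b) + 6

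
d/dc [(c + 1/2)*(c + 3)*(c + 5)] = 3*c^2 + 17*c + 19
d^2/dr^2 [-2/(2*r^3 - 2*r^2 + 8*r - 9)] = 8*((3*r - 1)*(2*r^3 - 2*r^2 + 8*r - 9) - 2*(3*r^2 - 2*r + 4)^2)/(2*r^3 - 2*r^2 + 8*r - 9)^3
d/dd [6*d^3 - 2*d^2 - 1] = 2*d*(9*d - 2)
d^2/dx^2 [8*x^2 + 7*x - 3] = 16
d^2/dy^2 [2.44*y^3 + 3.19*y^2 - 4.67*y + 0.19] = 14.64*y + 6.38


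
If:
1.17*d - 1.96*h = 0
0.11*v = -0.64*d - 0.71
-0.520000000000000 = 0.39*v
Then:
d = -0.88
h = -0.53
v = -1.33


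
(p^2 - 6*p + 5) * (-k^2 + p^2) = -k^2*p^2 + 6*k^2*p - 5*k^2 + p^4 - 6*p^3 + 5*p^2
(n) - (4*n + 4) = -3*n - 4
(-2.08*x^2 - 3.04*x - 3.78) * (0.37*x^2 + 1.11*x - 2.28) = -0.7696*x^4 - 3.4336*x^3 - 0.0306000000000006*x^2 + 2.7354*x + 8.6184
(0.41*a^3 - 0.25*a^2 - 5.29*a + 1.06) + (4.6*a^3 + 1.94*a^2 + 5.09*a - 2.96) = 5.01*a^3 + 1.69*a^2 - 0.2*a - 1.9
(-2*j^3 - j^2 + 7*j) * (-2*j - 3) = 4*j^4 + 8*j^3 - 11*j^2 - 21*j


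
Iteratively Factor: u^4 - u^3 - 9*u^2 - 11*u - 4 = (u - 4)*(u^3 + 3*u^2 + 3*u + 1) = (u - 4)*(u + 1)*(u^2 + 2*u + 1) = (u - 4)*(u + 1)^2*(u + 1)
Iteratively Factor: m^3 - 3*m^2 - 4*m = (m + 1)*(m^2 - 4*m) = m*(m + 1)*(m - 4)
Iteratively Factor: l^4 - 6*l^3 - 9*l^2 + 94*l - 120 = (l + 4)*(l^3 - 10*l^2 + 31*l - 30) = (l - 3)*(l + 4)*(l^2 - 7*l + 10) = (l - 3)*(l - 2)*(l + 4)*(l - 5)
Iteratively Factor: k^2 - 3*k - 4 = (k + 1)*(k - 4)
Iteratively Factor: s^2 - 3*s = (s)*(s - 3)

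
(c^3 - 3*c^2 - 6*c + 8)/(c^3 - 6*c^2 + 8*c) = (c^2 + c - 2)/(c*(c - 2))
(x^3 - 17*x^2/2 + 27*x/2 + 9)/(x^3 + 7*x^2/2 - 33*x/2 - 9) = (x - 6)/(x + 6)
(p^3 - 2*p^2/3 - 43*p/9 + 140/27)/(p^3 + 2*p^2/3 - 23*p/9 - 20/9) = (9*p^2 + 9*p - 28)/(3*(3*p^2 + 7*p + 4))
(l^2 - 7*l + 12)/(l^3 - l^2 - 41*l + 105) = (l - 4)/(l^2 + 2*l - 35)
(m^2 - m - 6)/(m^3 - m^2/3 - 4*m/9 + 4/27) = 27*(m^2 - m - 6)/(27*m^3 - 9*m^2 - 12*m + 4)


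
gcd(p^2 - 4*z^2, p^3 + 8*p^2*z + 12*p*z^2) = p + 2*z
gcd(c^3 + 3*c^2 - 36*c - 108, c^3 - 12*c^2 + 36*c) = c - 6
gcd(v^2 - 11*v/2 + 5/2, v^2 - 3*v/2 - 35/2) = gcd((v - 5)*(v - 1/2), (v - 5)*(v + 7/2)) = v - 5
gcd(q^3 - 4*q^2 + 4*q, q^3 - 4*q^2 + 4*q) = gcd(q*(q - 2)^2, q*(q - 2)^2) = q^3 - 4*q^2 + 4*q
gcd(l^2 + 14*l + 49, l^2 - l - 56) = l + 7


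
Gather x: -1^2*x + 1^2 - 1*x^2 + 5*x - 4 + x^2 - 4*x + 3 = 0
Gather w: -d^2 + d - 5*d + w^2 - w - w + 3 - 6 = -d^2 - 4*d + w^2 - 2*w - 3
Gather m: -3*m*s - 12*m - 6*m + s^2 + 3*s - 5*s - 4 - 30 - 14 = m*(-3*s - 18) + s^2 - 2*s - 48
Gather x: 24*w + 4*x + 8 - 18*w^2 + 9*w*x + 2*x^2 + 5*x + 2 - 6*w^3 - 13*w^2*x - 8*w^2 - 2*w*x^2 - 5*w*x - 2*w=-6*w^3 - 26*w^2 + 22*w + x^2*(2 - 2*w) + x*(-13*w^2 + 4*w + 9) + 10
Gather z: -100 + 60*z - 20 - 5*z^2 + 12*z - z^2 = -6*z^2 + 72*z - 120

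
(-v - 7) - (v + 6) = -2*v - 13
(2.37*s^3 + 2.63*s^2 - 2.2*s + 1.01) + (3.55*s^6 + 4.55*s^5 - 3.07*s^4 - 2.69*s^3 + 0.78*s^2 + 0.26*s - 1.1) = 3.55*s^6 + 4.55*s^5 - 3.07*s^4 - 0.32*s^3 + 3.41*s^2 - 1.94*s - 0.0900000000000001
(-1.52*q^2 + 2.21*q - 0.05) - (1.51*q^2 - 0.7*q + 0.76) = -3.03*q^2 + 2.91*q - 0.81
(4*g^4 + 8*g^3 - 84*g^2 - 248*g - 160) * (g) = 4*g^5 + 8*g^4 - 84*g^3 - 248*g^2 - 160*g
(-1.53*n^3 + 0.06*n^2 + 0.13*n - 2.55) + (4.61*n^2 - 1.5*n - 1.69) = -1.53*n^3 + 4.67*n^2 - 1.37*n - 4.24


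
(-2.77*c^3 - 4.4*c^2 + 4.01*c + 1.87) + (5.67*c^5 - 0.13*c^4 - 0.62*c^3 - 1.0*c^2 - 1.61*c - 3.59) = 5.67*c^5 - 0.13*c^4 - 3.39*c^3 - 5.4*c^2 + 2.4*c - 1.72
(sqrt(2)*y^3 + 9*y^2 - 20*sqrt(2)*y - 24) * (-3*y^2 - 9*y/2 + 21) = -3*sqrt(2)*y^5 - 27*y^4 - 9*sqrt(2)*y^4/2 - 81*y^3/2 + 81*sqrt(2)*y^3 + 90*sqrt(2)*y^2 + 261*y^2 - 420*sqrt(2)*y + 108*y - 504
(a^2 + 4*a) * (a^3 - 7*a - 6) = a^5 + 4*a^4 - 7*a^3 - 34*a^2 - 24*a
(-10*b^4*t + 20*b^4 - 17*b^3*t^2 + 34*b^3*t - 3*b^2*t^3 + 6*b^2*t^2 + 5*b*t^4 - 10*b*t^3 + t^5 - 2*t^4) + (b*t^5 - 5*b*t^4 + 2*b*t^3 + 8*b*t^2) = -10*b^4*t + 20*b^4 - 17*b^3*t^2 + 34*b^3*t - 3*b^2*t^3 + 6*b^2*t^2 + b*t^5 - 8*b*t^3 + 8*b*t^2 + t^5 - 2*t^4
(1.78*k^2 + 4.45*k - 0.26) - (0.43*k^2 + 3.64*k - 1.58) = 1.35*k^2 + 0.81*k + 1.32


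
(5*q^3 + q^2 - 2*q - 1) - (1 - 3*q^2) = 5*q^3 + 4*q^2 - 2*q - 2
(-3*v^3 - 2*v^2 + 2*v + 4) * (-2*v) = 6*v^4 + 4*v^3 - 4*v^2 - 8*v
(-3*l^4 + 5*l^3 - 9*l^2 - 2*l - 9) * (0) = 0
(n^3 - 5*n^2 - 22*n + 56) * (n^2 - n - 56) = n^5 - 6*n^4 - 73*n^3 + 358*n^2 + 1176*n - 3136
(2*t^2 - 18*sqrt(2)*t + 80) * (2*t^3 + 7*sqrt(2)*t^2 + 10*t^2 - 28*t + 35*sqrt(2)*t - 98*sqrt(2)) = 4*t^5 - 22*sqrt(2)*t^4 + 20*t^4 - 110*sqrt(2)*t^3 - 148*t^3 - 460*t^2 + 868*sqrt(2)*t^2 + 1288*t + 2800*sqrt(2)*t - 7840*sqrt(2)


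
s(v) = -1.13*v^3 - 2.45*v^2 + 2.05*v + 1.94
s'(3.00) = -43.16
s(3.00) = -44.47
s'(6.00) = -149.39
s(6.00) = -318.04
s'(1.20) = -8.71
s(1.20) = -1.08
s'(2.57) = -32.93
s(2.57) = -28.15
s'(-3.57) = -23.66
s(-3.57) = 14.81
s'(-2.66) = -8.90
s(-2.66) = 0.42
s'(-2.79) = -10.67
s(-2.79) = 1.69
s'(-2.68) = -9.17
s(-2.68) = 0.60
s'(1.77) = -17.24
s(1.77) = -8.37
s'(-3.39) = -20.30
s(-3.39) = 10.86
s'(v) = -3.39*v^2 - 4.9*v + 2.05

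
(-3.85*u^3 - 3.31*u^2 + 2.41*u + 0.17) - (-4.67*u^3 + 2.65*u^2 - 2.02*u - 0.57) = 0.82*u^3 - 5.96*u^2 + 4.43*u + 0.74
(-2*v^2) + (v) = -2*v^2 + v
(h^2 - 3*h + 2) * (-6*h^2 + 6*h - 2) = -6*h^4 + 24*h^3 - 32*h^2 + 18*h - 4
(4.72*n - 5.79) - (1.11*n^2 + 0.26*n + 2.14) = -1.11*n^2 + 4.46*n - 7.93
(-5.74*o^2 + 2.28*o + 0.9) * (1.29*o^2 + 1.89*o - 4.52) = -7.4046*o^4 - 7.9074*o^3 + 31.415*o^2 - 8.6046*o - 4.068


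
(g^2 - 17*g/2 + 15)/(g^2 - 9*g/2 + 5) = (g - 6)/(g - 2)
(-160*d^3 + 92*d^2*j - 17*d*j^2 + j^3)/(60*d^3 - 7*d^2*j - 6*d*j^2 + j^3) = (-8*d + j)/(3*d + j)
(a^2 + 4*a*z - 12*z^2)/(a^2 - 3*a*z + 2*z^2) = (-a - 6*z)/(-a + z)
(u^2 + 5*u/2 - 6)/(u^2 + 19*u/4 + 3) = 2*(2*u - 3)/(4*u + 3)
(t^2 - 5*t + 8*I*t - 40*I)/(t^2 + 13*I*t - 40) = (t - 5)/(t + 5*I)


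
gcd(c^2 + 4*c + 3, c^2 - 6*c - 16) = 1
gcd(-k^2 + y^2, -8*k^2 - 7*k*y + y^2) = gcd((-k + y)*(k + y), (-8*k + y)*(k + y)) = k + y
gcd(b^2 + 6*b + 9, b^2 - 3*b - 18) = b + 3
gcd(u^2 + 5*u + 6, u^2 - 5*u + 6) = 1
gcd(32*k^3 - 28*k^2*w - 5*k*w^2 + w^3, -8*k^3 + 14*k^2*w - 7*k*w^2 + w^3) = -k + w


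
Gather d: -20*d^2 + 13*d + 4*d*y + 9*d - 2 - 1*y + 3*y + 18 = -20*d^2 + d*(4*y + 22) + 2*y + 16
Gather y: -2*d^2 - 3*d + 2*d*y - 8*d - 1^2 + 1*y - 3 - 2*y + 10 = -2*d^2 - 11*d + y*(2*d - 1) + 6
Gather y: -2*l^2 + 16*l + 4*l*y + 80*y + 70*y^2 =-2*l^2 + 16*l + 70*y^2 + y*(4*l + 80)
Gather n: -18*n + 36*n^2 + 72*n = 36*n^2 + 54*n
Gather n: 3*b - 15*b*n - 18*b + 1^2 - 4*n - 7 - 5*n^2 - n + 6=-15*b - 5*n^2 + n*(-15*b - 5)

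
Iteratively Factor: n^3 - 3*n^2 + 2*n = (n - 1)*(n^2 - 2*n) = n*(n - 1)*(n - 2)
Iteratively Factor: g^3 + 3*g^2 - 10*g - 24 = (g + 2)*(g^2 + g - 12) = (g - 3)*(g + 2)*(g + 4)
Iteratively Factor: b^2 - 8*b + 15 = (b - 5)*(b - 3)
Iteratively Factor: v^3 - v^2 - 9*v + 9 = (v + 3)*(v^2 - 4*v + 3) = (v - 3)*(v + 3)*(v - 1)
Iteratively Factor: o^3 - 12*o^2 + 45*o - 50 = (o - 5)*(o^2 - 7*o + 10) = (o - 5)*(o - 2)*(o - 5)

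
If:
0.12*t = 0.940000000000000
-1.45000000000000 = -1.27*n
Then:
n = 1.14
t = 7.83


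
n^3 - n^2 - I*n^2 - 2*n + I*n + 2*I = (n - 2)*(n + 1)*(n - I)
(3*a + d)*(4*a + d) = 12*a^2 + 7*a*d + d^2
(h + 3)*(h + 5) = h^2 + 8*h + 15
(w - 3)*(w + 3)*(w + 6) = w^3 + 6*w^2 - 9*w - 54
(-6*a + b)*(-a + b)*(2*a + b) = 12*a^3 - 8*a^2*b - 5*a*b^2 + b^3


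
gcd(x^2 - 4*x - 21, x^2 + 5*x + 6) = x + 3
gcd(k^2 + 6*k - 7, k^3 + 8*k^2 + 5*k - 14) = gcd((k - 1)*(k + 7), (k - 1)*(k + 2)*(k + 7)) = k^2 + 6*k - 7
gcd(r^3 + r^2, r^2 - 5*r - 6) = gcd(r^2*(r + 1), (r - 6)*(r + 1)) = r + 1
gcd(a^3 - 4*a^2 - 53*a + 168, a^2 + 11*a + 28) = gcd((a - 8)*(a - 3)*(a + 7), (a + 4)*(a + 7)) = a + 7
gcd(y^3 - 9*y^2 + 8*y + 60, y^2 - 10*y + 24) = y - 6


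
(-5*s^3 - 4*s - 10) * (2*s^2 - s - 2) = -10*s^5 + 5*s^4 + 2*s^3 - 16*s^2 + 18*s + 20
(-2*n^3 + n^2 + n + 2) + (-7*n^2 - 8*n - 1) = -2*n^3 - 6*n^2 - 7*n + 1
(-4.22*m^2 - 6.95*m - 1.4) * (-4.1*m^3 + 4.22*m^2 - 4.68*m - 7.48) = 17.302*m^5 + 10.6866*m^4 - 3.8394*m^3 + 58.1836*m^2 + 58.538*m + 10.472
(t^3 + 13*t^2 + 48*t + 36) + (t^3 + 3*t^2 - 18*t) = 2*t^3 + 16*t^2 + 30*t + 36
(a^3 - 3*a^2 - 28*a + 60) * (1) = a^3 - 3*a^2 - 28*a + 60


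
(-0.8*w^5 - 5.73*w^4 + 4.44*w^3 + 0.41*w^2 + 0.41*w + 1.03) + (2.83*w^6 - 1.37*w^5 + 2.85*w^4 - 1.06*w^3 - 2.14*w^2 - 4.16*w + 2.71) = 2.83*w^6 - 2.17*w^5 - 2.88*w^4 + 3.38*w^3 - 1.73*w^2 - 3.75*w + 3.74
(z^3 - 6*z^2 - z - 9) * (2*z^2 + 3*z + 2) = 2*z^5 - 9*z^4 - 18*z^3 - 33*z^2 - 29*z - 18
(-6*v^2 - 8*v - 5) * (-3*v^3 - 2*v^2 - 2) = 18*v^5 + 36*v^4 + 31*v^3 + 22*v^2 + 16*v + 10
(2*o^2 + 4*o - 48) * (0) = 0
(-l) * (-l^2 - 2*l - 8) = l^3 + 2*l^2 + 8*l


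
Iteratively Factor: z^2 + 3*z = (z + 3)*(z)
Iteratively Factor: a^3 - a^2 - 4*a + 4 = (a - 2)*(a^2 + a - 2) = (a - 2)*(a - 1)*(a + 2)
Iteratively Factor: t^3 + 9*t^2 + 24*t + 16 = (t + 4)*(t^2 + 5*t + 4) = (t + 4)^2*(t + 1)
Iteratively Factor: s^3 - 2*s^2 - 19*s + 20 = (s - 1)*(s^2 - s - 20) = (s - 1)*(s + 4)*(s - 5)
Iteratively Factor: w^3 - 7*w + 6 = (w - 1)*(w^2 + w - 6) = (w - 2)*(w - 1)*(w + 3)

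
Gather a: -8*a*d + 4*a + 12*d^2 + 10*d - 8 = a*(4 - 8*d) + 12*d^2 + 10*d - 8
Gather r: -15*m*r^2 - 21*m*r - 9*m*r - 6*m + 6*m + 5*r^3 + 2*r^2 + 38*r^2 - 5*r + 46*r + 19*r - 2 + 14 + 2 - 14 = 5*r^3 + r^2*(40 - 15*m) + r*(60 - 30*m)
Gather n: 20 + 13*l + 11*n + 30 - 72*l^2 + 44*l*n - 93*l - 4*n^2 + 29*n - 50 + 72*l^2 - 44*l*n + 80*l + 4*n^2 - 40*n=0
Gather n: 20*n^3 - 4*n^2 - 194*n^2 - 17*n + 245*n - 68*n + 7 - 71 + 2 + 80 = 20*n^3 - 198*n^2 + 160*n + 18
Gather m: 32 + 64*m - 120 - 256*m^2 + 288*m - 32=-256*m^2 + 352*m - 120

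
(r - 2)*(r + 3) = r^2 + r - 6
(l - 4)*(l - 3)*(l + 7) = l^3 - 37*l + 84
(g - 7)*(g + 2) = g^2 - 5*g - 14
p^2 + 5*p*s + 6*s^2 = (p + 2*s)*(p + 3*s)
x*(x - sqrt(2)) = x^2 - sqrt(2)*x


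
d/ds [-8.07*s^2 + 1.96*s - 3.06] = 1.96 - 16.14*s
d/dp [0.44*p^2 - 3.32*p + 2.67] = 0.88*p - 3.32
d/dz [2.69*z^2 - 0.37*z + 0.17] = 5.38*z - 0.37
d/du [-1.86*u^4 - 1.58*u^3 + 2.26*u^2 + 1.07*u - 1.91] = -7.44*u^3 - 4.74*u^2 + 4.52*u + 1.07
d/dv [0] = 0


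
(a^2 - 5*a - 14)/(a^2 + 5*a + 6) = (a - 7)/(a + 3)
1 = 1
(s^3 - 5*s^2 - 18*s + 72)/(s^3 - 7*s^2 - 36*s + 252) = (s^2 + s - 12)/(s^2 - s - 42)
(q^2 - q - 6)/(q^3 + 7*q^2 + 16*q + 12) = (q - 3)/(q^2 + 5*q + 6)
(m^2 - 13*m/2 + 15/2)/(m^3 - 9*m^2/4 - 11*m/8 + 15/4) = 4*(m - 5)/(4*m^2 - 3*m - 10)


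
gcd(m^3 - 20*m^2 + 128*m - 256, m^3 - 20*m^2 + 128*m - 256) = m^3 - 20*m^2 + 128*m - 256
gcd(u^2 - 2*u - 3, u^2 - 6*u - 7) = u + 1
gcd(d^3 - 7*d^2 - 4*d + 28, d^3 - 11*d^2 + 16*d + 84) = d^2 - 5*d - 14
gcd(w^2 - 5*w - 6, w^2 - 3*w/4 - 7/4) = w + 1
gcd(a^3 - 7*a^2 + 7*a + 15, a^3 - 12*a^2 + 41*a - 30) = a - 5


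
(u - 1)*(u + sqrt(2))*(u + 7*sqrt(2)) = u^3 - u^2 + 8*sqrt(2)*u^2 - 8*sqrt(2)*u + 14*u - 14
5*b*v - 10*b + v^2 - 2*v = (5*b + v)*(v - 2)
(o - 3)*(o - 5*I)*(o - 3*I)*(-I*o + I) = -I*o^4 - 8*o^3 + 4*I*o^3 + 32*o^2 + 12*I*o^2 - 24*o - 60*I*o + 45*I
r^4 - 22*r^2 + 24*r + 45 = (r - 3)^2*(r + 1)*(r + 5)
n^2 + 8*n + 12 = (n + 2)*(n + 6)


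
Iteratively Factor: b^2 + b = (b + 1)*(b)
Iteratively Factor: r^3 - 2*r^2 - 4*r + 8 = (r - 2)*(r^2 - 4) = (r - 2)^2*(r + 2)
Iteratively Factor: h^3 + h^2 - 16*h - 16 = (h + 4)*(h^2 - 3*h - 4) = (h + 1)*(h + 4)*(h - 4)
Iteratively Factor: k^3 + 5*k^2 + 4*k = (k + 4)*(k^2 + k) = (k + 1)*(k + 4)*(k)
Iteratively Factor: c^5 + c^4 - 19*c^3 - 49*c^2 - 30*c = (c - 5)*(c^4 + 6*c^3 + 11*c^2 + 6*c) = (c - 5)*(c + 1)*(c^3 + 5*c^2 + 6*c) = (c - 5)*(c + 1)*(c + 2)*(c^2 + 3*c) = (c - 5)*(c + 1)*(c + 2)*(c + 3)*(c)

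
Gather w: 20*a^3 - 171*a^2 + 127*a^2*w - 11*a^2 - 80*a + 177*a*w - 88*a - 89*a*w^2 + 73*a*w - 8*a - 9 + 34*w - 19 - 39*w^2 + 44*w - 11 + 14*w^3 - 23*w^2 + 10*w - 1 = 20*a^3 - 182*a^2 - 176*a + 14*w^3 + w^2*(-89*a - 62) + w*(127*a^2 + 250*a + 88) - 40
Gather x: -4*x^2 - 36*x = -4*x^2 - 36*x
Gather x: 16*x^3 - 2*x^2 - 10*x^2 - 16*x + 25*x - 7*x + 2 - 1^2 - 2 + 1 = 16*x^3 - 12*x^2 + 2*x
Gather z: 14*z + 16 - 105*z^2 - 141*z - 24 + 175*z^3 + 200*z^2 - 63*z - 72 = 175*z^3 + 95*z^2 - 190*z - 80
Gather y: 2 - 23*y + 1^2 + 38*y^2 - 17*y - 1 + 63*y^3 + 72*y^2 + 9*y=63*y^3 + 110*y^2 - 31*y + 2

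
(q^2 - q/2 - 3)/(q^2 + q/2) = (2*q^2 - q - 6)/(q*(2*q + 1))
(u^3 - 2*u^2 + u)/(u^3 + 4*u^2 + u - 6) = u*(u - 1)/(u^2 + 5*u + 6)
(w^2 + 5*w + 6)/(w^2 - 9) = (w + 2)/(w - 3)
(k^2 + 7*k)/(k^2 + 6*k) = (k + 7)/(k + 6)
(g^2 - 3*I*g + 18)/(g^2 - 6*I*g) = (g + 3*I)/g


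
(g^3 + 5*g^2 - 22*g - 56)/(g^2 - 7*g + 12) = (g^2 + 9*g + 14)/(g - 3)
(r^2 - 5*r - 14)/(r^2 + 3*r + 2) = (r - 7)/(r + 1)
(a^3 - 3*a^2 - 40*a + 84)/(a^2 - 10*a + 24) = (a^3 - 3*a^2 - 40*a + 84)/(a^2 - 10*a + 24)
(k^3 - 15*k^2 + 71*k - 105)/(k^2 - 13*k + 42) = (k^2 - 8*k + 15)/(k - 6)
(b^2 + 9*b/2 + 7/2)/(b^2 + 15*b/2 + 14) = (b + 1)/(b + 4)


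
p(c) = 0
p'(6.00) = 0.00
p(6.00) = 0.00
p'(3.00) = 0.00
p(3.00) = 0.00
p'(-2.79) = 0.00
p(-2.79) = 0.00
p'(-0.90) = 0.00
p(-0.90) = 0.00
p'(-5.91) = 0.00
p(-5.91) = 0.00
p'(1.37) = 0.00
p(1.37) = 0.00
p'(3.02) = 0.00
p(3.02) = 0.00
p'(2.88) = 0.00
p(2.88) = 0.00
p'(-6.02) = 0.00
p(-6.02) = 0.00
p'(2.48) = 0.00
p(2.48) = 0.00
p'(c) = 0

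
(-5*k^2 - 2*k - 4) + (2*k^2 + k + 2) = -3*k^2 - k - 2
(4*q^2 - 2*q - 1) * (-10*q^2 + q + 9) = -40*q^4 + 24*q^3 + 44*q^2 - 19*q - 9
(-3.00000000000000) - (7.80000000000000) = -10.8000000000000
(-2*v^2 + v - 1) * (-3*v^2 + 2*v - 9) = 6*v^4 - 7*v^3 + 23*v^2 - 11*v + 9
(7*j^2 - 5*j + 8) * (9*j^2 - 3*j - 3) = 63*j^4 - 66*j^3 + 66*j^2 - 9*j - 24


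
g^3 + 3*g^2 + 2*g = g*(g + 1)*(g + 2)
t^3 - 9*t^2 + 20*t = t*(t - 5)*(t - 4)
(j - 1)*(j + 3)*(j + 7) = j^3 + 9*j^2 + 11*j - 21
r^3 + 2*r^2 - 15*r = r*(r - 3)*(r + 5)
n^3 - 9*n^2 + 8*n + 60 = (n - 6)*(n - 5)*(n + 2)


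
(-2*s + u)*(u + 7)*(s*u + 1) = -2*s^2*u^2 - 14*s^2*u + s*u^3 + 7*s*u^2 - 2*s*u - 14*s + u^2 + 7*u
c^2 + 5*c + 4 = (c + 1)*(c + 4)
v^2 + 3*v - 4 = (v - 1)*(v + 4)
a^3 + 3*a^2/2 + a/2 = a*(a + 1/2)*(a + 1)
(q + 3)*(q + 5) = q^2 + 8*q + 15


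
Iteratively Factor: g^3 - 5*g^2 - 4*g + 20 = (g - 5)*(g^2 - 4) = (g - 5)*(g + 2)*(g - 2)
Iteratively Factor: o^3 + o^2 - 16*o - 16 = (o + 1)*(o^2 - 16) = (o + 1)*(o + 4)*(o - 4)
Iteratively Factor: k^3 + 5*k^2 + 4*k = (k)*(k^2 + 5*k + 4) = k*(k + 4)*(k + 1)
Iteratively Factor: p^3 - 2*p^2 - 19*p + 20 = (p + 4)*(p^2 - 6*p + 5) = (p - 1)*(p + 4)*(p - 5)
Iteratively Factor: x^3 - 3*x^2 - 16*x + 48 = (x + 4)*(x^2 - 7*x + 12) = (x - 4)*(x + 4)*(x - 3)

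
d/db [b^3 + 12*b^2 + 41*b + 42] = 3*b^2 + 24*b + 41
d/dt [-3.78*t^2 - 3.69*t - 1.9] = -7.56*t - 3.69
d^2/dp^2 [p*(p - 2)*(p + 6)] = 6*p + 8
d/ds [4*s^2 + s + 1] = 8*s + 1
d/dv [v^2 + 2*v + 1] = 2*v + 2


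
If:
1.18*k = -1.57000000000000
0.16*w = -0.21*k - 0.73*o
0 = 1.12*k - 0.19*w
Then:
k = -1.33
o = 2.10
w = -7.84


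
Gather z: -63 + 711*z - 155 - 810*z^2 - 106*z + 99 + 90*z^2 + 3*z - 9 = -720*z^2 + 608*z - 128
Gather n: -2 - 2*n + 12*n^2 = 12*n^2 - 2*n - 2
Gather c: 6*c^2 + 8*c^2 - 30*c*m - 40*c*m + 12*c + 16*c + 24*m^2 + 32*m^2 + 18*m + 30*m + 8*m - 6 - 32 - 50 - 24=14*c^2 + c*(28 - 70*m) + 56*m^2 + 56*m - 112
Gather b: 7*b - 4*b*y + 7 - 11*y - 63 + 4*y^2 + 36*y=b*(7 - 4*y) + 4*y^2 + 25*y - 56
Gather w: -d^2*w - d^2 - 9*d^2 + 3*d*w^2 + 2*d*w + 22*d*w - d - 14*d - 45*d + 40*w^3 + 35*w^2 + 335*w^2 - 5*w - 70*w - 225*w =-10*d^2 - 60*d + 40*w^3 + w^2*(3*d + 370) + w*(-d^2 + 24*d - 300)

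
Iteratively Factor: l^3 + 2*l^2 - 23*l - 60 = (l - 5)*(l^2 + 7*l + 12) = (l - 5)*(l + 4)*(l + 3)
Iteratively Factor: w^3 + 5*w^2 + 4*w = (w)*(w^2 + 5*w + 4) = w*(w + 4)*(w + 1)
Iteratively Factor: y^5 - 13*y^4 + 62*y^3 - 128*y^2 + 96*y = (y - 3)*(y^4 - 10*y^3 + 32*y^2 - 32*y) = y*(y - 3)*(y^3 - 10*y^2 + 32*y - 32) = y*(y - 4)*(y - 3)*(y^2 - 6*y + 8) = y*(y - 4)*(y - 3)*(y - 2)*(y - 4)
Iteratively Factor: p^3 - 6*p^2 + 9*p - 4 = (p - 1)*(p^2 - 5*p + 4) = (p - 1)^2*(p - 4)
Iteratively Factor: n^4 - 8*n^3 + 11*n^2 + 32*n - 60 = (n - 5)*(n^3 - 3*n^2 - 4*n + 12) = (n - 5)*(n - 2)*(n^2 - n - 6) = (n - 5)*(n - 2)*(n + 2)*(n - 3)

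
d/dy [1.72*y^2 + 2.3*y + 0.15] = 3.44*y + 2.3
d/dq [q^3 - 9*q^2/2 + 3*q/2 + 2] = 3*q^2 - 9*q + 3/2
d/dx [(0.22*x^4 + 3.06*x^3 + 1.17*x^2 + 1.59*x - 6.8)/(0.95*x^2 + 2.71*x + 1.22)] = (0.418*x^5 + 4.6956*x^4 + 17.6588*x^3 + 12.8598*x^2 + 15.7748*x + 20.3678)/(0.9025*x^4 + 5.149*x^3 + 9.6621*x^2 + 6.6124*x + 1.4884)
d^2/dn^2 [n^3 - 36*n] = 6*n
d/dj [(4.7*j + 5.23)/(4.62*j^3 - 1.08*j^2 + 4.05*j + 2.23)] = (-43.428*j^3 - 67.4118*j^2 + 11.2968*j - 10.7005)/(21.3444*j^6 - 9.9792*j^5 + 38.5884*j^4 + 11.8572*j^3 + 11.5857*j^2 + 18.063*j + 4.9729)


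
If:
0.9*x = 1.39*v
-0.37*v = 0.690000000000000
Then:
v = -1.86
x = -2.88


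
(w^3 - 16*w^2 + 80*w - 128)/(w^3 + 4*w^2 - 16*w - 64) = (w^2 - 12*w + 32)/(w^2 + 8*w + 16)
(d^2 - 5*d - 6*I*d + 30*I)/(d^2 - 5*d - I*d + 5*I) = (d - 6*I)/(d - I)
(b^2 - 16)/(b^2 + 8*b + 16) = (b - 4)/(b + 4)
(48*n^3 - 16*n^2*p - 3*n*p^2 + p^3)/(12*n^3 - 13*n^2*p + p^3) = (-4*n + p)/(-n + p)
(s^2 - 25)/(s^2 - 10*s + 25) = (s + 5)/(s - 5)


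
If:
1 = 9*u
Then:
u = 1/9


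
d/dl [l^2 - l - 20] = 2*l - 1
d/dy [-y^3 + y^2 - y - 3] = -3*y^2 + 2*y - 1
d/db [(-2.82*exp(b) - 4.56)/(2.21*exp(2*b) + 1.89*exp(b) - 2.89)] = (6.2322*exp(2*b) + 20.1552*exp(b) + 16.7682)*exp(b)/(4.8841*exp(4*b) + 8.3538*exp(3*b) - 9.2017*exp(2*b) - 10.9242*exp(b) + 8.3521)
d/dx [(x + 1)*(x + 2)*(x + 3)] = 3*x^2 + 12*x + 11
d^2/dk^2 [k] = 0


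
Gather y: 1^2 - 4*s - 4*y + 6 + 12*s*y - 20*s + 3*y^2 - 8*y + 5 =-24*s + 3*y^2 + y*(12*s - 12) + 12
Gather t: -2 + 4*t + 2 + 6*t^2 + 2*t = 6*t^2 + 6*t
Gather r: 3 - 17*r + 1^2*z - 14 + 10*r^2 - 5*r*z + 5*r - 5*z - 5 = 10*r^2 + r*(-5*z - 12) - 4*z - 16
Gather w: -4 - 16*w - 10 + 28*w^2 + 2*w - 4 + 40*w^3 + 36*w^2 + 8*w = 40*w^3 + 64*w^2 - 6*w - 18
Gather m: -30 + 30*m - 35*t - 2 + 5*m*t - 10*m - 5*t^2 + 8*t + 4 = m*(5*t + 20) - 5*t^2 - 27*t - 28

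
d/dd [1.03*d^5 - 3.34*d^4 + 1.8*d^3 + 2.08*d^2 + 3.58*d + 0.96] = 5.15*d^4 - 13.36*d^3 + 5.4*d^2 + 4.16*d + 3.58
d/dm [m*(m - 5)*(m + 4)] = 3*m^2 - 2*m - 20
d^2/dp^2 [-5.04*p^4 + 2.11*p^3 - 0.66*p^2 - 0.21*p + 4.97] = -60.48*p^2 + 12.66*p - 1.32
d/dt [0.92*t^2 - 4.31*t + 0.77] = 1.84*t - 4.31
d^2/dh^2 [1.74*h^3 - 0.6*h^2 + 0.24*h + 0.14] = 10.44*h - 1.2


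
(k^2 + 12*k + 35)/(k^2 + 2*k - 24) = (k^2 + 12*k + 35)/(k^2 + 2*k - 24)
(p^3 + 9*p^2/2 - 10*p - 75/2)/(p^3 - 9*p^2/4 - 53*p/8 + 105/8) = 4*(p + 5)/(4*p - 7)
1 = 1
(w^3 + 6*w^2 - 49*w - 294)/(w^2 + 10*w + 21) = (w^2 - w - 42)/(w + 3)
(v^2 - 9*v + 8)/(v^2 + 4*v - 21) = (v^2 - 9*v + 8)/(v^2 + 4*v - 21)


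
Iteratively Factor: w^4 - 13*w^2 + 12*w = (w - 3)*(w^3 + 3*w^2 - 4*w) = (w - 3)*(w + 4)*(w^2 - w) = (w - 3)*(w - 1)*(w + 4)*(w)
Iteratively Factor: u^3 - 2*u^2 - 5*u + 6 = (u - 3)*(u^2 + u - 2) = (u - 3)*(u - 1)*(u + 2)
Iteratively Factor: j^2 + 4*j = (j)*(j + 4)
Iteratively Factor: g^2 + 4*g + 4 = (g + 2)*(g + 2)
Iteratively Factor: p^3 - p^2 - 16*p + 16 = (p + 4)*(p^2 - 5*p + 4) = (p - 4)*(p + 4)*(p - 1)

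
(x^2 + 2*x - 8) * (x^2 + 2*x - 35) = x^4 + 4*x^3 - 39*x^2 - 86*x + 280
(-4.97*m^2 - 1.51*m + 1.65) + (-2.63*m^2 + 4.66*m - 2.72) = -7.6*m^2 + 3.15*m - 1.07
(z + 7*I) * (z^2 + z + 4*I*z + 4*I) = z^3 + z^2 + 11*I*z^2 - 28*z + 11*I*z - 28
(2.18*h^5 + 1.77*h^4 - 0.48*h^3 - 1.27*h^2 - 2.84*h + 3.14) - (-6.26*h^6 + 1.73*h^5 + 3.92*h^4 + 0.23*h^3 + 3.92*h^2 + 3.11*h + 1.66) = 6.26*h^6 + 0.45*h^5 - 2.15*h^4 - 0.71*h^3 - 5.19*h^2 - 5.95*h + 1.48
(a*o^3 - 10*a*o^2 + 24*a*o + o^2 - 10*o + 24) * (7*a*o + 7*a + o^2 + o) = 7*a^2*o^4 - 63*a^2*o^3 + 98*a^2*o^2 + 168*a^2*o + a*o^5 - 9*a*o^4 + 21*a*o^3 - 39*a*o^2 + 98*a*o + 168*a + o^4 - 9*o^3 + 14*o^2 + 24*o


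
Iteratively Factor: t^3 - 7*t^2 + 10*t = (t - 2)*(t^2 - 5*t) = t*(t - 2)*(t - 5)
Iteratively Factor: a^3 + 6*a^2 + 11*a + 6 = (a + 2)*(a^2 + 4*a + 3) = (a + 2)*(a + 3)*(a + 1)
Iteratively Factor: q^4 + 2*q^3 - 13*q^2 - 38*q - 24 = (q + 3)*(q^3 - q^2 - 10*q - 8) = (q + 1)*(q + 3)*(q^2 - 2*q - 8) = (q - 4)*(q + 1)*(q + 3)*(q + 2)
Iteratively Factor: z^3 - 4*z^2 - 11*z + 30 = (z + 3)*(z^2 - 7*z + 10) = (z - 2)*(z + 3)*(z - 5)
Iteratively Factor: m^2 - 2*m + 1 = (m - 1)*(m - 1)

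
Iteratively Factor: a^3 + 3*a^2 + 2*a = (a)*(a^2 + 3*a + 2) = a*(a + 1)*(a + 2)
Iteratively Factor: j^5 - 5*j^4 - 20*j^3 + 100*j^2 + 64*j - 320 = (j - 5)*(j^4 - 20*j^2 + 64) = (j - 5)*(j - 4)*(j^3 + 4*j^2 - 4*j - 16) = (j - 5)*(j - 4)*(j + 4)*(j^2 - 4) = (j - 5)*(j - 4)*(j - 2)*(j + 4)*(j + 2)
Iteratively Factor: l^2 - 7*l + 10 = (l - 5)*(l - 2)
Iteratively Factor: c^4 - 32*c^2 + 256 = (c + 4)*(c^3 - 4*c^2 - 16*c + 64) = (c - 4)*(c + 4)*(c^2 - 16) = (c - 4)^2*(c + 4)*(c + 4)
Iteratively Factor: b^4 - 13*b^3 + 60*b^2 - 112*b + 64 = (b - 4)*(b^3 - 9*b^2 + 24*b - 16) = (b - 4)^2*(b^2 - 5*b + 4) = (b - 4)^2*(b - 1)*(b - 4)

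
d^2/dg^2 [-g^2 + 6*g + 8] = -2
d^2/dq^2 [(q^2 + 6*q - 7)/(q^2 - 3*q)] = 6*(3*q^3 - 7*q^2 + 21*q - 21)/(q^3*(q^3 - 9*q^2 + 27*q - 27))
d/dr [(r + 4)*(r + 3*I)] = 2*r + 4 + 3*I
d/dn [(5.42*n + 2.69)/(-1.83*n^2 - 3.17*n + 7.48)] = (9.9186*n^2 + 9.8454*n + 49.0689)/(3.3489*n^4 + 11.6022*n^3 - 17.3279*n^2 - 47.4232*n + 55.9504)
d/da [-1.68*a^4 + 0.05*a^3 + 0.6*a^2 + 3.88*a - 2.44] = -6.72*a^3 + 0.15*a^2 + 1.2*a + 3.88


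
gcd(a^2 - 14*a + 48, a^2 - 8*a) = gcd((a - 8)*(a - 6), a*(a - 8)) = a - 8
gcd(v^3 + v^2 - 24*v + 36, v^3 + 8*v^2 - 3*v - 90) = v^2 + 3*v - 18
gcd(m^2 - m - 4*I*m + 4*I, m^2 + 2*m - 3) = m - 1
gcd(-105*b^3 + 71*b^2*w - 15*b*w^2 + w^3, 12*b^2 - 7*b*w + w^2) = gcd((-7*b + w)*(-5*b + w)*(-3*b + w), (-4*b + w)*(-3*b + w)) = -3*b + w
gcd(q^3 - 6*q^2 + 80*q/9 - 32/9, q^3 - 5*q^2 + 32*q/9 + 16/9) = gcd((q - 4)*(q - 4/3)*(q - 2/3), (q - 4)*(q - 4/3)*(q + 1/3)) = q^2 - 16*q/3 + 16/3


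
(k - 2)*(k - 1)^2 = k^3 - 4*k^2 + 5*k - 2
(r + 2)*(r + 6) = r^2 + 8*r + 12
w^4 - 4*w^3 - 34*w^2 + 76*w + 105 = (w - 7)*(w - 3)*(w + 1)*(w + 5)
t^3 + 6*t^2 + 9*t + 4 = (t + 1)^2*(t + 4)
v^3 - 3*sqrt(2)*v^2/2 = v^2*(v - 3*sqrt(2)/2)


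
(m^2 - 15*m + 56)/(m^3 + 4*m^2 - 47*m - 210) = (m - 8)/(m^2 + 11*m + 30)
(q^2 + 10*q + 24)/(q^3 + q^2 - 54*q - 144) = (q + 4)/(q^2 - 5*q - 24)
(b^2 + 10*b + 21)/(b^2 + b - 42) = (b + 3)/(b - 6)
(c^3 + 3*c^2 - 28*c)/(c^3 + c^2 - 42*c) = (c - 4)/(c - 6)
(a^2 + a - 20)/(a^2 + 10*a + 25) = (a - 4)/(a + 5)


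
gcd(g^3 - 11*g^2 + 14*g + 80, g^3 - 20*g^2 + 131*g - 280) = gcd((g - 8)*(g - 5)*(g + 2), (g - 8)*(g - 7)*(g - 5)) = g^2 - 13*g + 40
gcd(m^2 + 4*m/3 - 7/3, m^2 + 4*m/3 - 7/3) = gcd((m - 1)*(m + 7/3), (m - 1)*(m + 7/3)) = m^2 + 4*m/3 - 7/3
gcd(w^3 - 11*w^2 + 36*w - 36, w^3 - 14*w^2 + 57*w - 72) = w - 3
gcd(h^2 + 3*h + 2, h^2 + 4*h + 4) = h + 2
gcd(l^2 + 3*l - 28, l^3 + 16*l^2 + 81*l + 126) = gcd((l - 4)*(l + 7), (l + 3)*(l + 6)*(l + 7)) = l + 7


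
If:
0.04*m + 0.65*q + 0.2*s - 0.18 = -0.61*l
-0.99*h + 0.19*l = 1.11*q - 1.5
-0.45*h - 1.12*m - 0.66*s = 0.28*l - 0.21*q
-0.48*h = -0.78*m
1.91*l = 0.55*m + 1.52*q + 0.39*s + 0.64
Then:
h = 1.13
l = 0.46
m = 0.70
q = 0.42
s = -2.01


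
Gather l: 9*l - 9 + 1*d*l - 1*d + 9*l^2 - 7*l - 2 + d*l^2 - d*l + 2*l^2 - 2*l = -d + l^2*(d + 11) - 11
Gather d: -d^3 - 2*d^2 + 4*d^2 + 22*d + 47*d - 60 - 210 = -d^3 + 2*d^2 + 69*d - 270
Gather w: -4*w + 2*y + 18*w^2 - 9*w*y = 18*w^2 + w*(-9*y - 4) + 2*y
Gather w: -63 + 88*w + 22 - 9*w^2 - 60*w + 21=-9*w^2 + 28*w - 20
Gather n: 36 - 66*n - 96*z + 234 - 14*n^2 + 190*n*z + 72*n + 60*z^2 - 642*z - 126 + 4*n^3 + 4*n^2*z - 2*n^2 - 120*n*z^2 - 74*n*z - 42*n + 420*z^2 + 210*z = 4*n^3 + n^2*(4*z - 16) + n*(-120*z^2 + 116*z - 36) + 480*z^2 - 528*z + 144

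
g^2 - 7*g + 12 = (g - 4)*(g - 3)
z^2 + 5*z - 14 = (z - 2)*(z + 7)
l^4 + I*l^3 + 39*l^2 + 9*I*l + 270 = (l - 5*I)*(l - 3*I)*(l + 3*I)*(l + 6*I)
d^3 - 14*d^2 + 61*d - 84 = (d - 7)*(d - 4)*(d - 3)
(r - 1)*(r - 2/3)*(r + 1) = r^3 - 2*r^2/3 - r + 2/3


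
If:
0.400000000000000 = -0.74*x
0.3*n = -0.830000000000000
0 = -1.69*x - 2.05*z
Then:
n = -2.77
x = -0.54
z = 0.45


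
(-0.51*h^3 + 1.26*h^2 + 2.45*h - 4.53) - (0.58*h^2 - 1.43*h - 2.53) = -0.51*h^3 + 0.68*h^2 + 3.88*h - 2.0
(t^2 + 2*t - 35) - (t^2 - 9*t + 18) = 11*t - 53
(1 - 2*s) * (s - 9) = -2*s^2 + 19*s - 9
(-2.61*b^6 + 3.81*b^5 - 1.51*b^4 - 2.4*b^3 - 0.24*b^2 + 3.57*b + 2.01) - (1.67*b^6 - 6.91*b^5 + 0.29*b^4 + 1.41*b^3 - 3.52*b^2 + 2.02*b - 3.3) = -4.28*b^6 + 10.72*b^5 - 1.8*b^4 - 3.81*b^3 + 3.28*b^2 + 1.55*b + 5.31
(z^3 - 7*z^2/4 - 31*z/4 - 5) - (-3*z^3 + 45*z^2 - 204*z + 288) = 4*z^3 - 187*z^2/4 + 785*z/4 - 293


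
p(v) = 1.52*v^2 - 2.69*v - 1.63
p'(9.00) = 24.67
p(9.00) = 97.28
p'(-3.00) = -11.81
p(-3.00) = 20.12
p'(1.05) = 0.50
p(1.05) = -2.78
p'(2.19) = 3.97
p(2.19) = -0.23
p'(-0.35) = -3.75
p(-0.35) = -0.50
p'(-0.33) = -3.69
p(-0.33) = -0.58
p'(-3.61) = -13.66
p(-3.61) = 27.89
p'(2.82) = 5.88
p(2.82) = 2.87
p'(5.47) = 13.94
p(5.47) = 29.14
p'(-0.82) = -5.18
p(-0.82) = 1.60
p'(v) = 3.04*v - 2.69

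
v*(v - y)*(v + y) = v^3 - v*y^2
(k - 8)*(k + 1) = k^2 - 7*k - 8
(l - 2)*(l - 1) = l^2 - 3*l + 2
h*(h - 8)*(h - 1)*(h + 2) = h^4 - 7*h^3 - 10*h^2 + 16*h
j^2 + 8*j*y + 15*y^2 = (j + 3*y)*(j + 5*y)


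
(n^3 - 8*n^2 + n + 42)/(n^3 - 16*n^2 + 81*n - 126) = (n + 2)/(n - 6)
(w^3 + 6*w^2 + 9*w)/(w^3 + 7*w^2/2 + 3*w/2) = 2*(w + 3)/(2*w + 1)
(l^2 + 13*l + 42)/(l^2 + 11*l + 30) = (l + 7)/(l + 5)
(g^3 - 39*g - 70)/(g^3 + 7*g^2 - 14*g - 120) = (g^2 - 5*g - 14)/(g^2 + 2*g - 24)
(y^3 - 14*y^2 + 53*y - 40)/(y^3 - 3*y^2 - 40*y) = (y^2 - 6*y + 5)/(y*(y + 5))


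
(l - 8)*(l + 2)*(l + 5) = l^3 - l^2 - 46*l - 80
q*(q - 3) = q^2 - 3*q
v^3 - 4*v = v*(v - 2)*(v + 2)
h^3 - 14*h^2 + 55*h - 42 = (h - 7)*(h - 6)*(h - 1)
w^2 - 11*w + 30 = (w - 6)*(w - 5)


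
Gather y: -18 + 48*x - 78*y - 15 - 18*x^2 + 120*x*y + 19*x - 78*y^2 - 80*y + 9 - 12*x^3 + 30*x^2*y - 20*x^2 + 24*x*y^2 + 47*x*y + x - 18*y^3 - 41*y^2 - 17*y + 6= -12*x^3 - 38*x^2 + 68*x - 18*y^3 + y^2*(24*x - 119) + y*(30*x^2 + 167*x - 175) - 18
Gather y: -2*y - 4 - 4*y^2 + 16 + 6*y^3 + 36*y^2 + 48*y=6*y^3 + 32*y^2 + 46*y + 12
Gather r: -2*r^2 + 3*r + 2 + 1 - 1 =-2*r^2 + 3*r + 2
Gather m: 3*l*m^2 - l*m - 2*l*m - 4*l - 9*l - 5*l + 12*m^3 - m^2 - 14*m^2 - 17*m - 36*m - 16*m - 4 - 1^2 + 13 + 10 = -18*l + 12*m^3 + m^2*(3*l - 15) + m*(-3*l - 69) + 18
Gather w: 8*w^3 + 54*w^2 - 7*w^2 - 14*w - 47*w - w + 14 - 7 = 8*w^3 + 47*w^2 - 62*w + 7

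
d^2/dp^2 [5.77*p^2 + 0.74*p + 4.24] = 11.5400000000000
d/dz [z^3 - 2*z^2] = z*(3*z - 4)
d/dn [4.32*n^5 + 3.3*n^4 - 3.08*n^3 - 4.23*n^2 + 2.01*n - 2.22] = 21.6*n^4 + 13.2*n^3 - 9.24*n^2 - 8.46*n + 2.01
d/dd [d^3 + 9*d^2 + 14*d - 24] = 3*d^2 + 18*d + 14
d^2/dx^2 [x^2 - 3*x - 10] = 2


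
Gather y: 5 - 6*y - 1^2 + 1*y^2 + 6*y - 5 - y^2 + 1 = 0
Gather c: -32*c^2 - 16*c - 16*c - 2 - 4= -32*c^2 - 32*c - 6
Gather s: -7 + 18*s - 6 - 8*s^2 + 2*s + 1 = -8*s^2 + 20*s - 12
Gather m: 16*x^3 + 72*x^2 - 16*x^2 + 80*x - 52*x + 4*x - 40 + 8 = 16*x^3 + 56*x^2 + 32*x - 32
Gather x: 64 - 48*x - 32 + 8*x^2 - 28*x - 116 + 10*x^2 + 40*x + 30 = 18*x^2 - 36*x - 54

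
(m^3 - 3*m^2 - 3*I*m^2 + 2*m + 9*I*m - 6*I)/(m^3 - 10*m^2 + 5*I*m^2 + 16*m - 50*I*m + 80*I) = (m^2 - m*(1 + 3*I) + 3*I)/(m^2 + m*(-8 + 5*I) - 40*I)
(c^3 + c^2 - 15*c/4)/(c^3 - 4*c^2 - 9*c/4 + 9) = c*(2*c + 5)/(2*c^2 - 5*c - 12)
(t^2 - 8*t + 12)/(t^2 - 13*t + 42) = (t - 2)/(t - 7)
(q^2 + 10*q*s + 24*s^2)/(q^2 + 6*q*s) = (q + 4*s)/q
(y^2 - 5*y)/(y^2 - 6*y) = (y - 5)/(y - 6)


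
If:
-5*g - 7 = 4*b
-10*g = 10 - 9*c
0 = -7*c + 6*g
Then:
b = 119/32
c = -15/4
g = -35/8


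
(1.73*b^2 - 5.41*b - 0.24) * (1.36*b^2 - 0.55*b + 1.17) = 2.3528*b^4 - 8.3091*b^3 + 4.6732*b^2 - 6.1977*b - 0.2808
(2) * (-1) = -2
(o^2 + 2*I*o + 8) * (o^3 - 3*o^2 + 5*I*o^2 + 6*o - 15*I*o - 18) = o^5 - 3*o^4 + 7*I*o^4 + 4*o^3 - 21*I*o^3 - 12*o^2 + 52*I*o^2 + 48*o - 156*I*o - 144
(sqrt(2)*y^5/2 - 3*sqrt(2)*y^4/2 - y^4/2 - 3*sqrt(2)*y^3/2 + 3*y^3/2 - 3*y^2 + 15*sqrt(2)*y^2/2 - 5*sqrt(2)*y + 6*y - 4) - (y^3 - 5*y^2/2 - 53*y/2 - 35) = sqrt(2)*y^5/2 - 3*sqrt(2)*y^4/2 - y^4/2 - 3*sqrt(2)*y^3/2 + y^3/2 - y^2/2 + 15*sqrt(2)*y^2/2 - 5*sqrt(2)*y + 65*y/2 + 31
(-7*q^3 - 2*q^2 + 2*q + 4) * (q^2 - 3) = -7*q^5 - 2*q^4 + 23*q^3 + 10*q^2 - 6*q - 12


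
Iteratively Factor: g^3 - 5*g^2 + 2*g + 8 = (g + 1)*(g^2 - 6*g + 8) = (g - 2)*(g + 1)*(g - 4)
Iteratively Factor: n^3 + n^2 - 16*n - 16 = (n - 4)*(n^2 + 5*n + 4) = (n - 4)*(n + 1)*(n + 4)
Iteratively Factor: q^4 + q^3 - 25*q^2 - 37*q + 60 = (q - 1)*(q^3 + 2*q^2 - 23*q - 60) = (q - 5)*(q - 1)*(q^2 + 7*q + 12) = (q - 5)*(q - 1)*(q + 4)*(q + 3)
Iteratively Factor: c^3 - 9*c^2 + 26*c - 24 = (c - 4)*(c^2 - 5*c + 6) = (c - 4)*(c - 2)*(c - 3)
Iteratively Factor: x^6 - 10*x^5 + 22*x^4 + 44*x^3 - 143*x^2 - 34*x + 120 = (x - 1)*(x^5 - 9*x^4 + 13*x^3 + 57*x^2 - 86*x - 120) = (x - 4)*(x - 1)*(x^4 - 5*x^3 - 7*x^2 + 29*x + 30) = (x - 4)*(x - 1)*(x + 2)*(x^3 - 7*x^2 + 7*x + 15) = (x - 5)*(x - 4)*(x - 1)*(x + 2)*(x^2 - 2*x - 3) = (x - 5)*(x - 4)*(x - 3)*(x - 1)*(x + 2)*(x + 1)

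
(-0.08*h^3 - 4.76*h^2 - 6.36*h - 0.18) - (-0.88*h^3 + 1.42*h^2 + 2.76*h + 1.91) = 0.8*h^3 - 6.18*h^2 - 9.12*h - 2.09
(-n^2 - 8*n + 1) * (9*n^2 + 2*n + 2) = -9*n^4 - 74*n^3 - 9*n^2 - 14*n + 2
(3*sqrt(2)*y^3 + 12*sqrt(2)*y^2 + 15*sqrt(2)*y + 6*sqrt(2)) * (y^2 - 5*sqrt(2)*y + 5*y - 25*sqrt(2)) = 3*sqrt(2)*y^5 - 30*y^4 + 27*sqrt(2)*y^4 - 270*y^3 + 75*sqrt(2)*y^3 - 750*y^2 + 81*sqrt(2)*y^2 - 810*y + 30*sqrt(2)*y - 300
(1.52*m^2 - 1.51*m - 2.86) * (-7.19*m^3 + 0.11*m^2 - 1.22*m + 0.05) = -10.9288*m^5 + 11.0241*m^4 + 18.5429*m^3 + 1.6036*m^2 + 3.4137*m - 0.143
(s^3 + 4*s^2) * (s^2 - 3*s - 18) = s^5 + s^4 - 30*s^3 - 72*s^2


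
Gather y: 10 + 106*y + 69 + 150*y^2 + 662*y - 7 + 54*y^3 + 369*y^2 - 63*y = 54*y^3 + 519*y^2 + 705*y + 72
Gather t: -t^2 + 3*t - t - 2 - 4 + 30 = -t^2 + 2*t + 24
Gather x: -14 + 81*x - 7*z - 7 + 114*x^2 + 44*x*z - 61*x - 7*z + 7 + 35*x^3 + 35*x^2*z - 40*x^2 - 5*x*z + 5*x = 35*x^3 + x^2*(35*z + 74) + x*(39*z + 25) - 14*z - 14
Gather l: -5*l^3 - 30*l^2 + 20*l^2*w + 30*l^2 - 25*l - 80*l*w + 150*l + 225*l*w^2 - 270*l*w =-5*l^3 + 20*l^2*w + l*(225*w^2 - 350*w + 125)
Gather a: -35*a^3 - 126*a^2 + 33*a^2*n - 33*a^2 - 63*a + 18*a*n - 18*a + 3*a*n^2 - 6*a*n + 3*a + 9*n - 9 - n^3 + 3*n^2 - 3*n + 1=-35*a^3 + a^2*(33*n - 159) + a*(3*n^2 + 12*n - 78) - n^3 + 3*n^2 + 6*n - 8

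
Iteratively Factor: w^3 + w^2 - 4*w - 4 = (w + 1)*(w^2 - 4) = (w + 1)*(w + 2)*(w - 2)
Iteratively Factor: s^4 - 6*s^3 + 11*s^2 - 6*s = (s - 1)*(s^3 - 5*s^2 + 6*s) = (s - 2)*(s - 1)*(s^2 - 3*s) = (s - 3)*(s - 2)*(s - 1)*(s)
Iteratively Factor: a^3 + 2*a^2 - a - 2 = (a - 1)*(a^2 + 3*a + 2) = (a - 1)*(a + 1)*(a + 2)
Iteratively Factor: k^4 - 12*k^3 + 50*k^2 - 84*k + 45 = (k - 3)*(k^3 - 9*k^2 + 23*k - 15) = (k - 3)*(k - 1)*(k^2 - 8*k + 15) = (k - 3)^2*(k - 1)*(k - 5)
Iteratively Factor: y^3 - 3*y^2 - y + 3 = (y - 3)*(y^2 - 1) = (y - 3)*(y + 1)*(y - 1)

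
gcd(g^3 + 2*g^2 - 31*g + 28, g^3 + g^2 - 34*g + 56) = g^2 + 3*g - 28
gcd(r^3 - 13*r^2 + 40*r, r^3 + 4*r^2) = r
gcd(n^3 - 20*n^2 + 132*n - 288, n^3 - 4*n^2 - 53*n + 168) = n - 8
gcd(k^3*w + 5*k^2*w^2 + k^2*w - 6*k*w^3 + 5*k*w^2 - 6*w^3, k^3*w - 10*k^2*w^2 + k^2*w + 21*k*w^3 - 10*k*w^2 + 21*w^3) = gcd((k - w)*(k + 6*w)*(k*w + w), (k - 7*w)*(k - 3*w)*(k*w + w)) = k*w + w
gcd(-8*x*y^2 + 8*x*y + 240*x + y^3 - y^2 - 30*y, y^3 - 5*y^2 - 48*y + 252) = y - 6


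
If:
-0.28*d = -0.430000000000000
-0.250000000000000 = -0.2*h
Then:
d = 1.54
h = 1.25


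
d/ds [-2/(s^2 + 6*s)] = 4*(s + 3)/(s^2*(s + 6)^2)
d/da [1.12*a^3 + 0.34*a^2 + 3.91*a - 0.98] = 3.36*a^2 + 0.68*a + 3.91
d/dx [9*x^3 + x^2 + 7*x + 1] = 27*x^2 + 2*x + 7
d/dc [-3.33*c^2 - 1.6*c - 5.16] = -6.66*c - 1.6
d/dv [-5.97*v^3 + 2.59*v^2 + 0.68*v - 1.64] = -17.91*v^2 + 5.18*v + 0.68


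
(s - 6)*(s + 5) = s^2 - s - 30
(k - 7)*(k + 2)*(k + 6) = k^3 + k^2 - 44*k - 84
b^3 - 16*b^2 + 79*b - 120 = (b - 8)*(b - 5)*(b - 3)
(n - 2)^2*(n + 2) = n^3 - 2*n^2 - 4*n + 8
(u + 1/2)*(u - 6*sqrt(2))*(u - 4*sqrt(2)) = u^3 - 10*sqrt(2)*u^2 + u^2/2 - 5*sqrt(2)*u + 48*u + 24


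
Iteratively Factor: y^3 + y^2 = (y + 1)*(y^2) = y*(y + 1)*(y)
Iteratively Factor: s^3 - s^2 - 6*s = (s - 3)*(s^2 + 2*s) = s*(s - 3)*(s + 2)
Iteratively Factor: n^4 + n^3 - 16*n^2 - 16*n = (n + 4)*(n^3 - 3*n^2 - 4*n) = n*(n + 4)*(n^2 - 3*n - 4) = n*(n + 1)*(n + 4)*(n - 4)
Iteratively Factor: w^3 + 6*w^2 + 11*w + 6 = (w + 1)*(w^2 + 5*w + 6) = (w + 1)*(w + 2)*(w + 3)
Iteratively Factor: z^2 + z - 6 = (z + 3)*(z - 2)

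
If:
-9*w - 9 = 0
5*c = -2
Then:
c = -2/5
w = -1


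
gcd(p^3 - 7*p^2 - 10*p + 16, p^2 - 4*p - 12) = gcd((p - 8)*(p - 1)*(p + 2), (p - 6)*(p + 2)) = p + 2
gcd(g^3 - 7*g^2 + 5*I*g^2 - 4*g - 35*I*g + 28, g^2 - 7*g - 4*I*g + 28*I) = g - 7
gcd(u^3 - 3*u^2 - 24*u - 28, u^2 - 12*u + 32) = 1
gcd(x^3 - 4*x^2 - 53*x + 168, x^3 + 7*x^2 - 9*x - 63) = x^2 + 4*x - 21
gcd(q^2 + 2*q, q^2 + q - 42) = 1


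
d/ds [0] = 0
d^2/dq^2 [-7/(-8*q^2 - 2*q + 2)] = 7*(-16*q^2 - 4*q + (8*q + 1)^2 + 4)/(4*q^2 + q - 1)^3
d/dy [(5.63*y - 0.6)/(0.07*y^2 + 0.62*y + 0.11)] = (-0.3941*y^2 + 0.0840000000000001*y + 0.9913)/(0.0049*y^4 + 0.0868*y^3 + 0.3998*y^2 + 0.1364*y + 0.0121)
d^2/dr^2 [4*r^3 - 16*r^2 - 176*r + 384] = 24*r - 32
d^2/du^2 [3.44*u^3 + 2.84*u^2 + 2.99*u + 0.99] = 20.64*u + 5.68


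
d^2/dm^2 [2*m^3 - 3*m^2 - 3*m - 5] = 12*m - 6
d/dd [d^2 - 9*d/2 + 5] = 2*d - 9/2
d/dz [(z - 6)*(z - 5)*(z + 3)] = 3*z^2 - 16*z - 3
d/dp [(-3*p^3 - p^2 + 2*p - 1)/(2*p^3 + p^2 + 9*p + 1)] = (-p^4 - 62*p^3 - 14*p^2 + 11)/(4*p^6 + 4*p^5 + 37*p^4 + 22*p^3 + 83*p^2 + 18*p + 1)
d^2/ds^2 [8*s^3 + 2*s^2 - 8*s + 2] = 48*s + 4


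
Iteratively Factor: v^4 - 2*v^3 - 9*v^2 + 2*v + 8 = (v - 4)*(v^3 + 2*v^2 - v - 2) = (v - 4)*(v + 2)*(v^2 - 1) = (v - 4)*(v - 1)*(v + 2)*(v + 1)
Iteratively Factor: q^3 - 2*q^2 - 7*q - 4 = (q + 1)*(q^2 - 3*q - 4) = (q - 4)*(q + 1)*(q + 1)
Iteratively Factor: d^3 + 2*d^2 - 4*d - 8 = (d - 2)*(d^2 + 4*d + 4) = (d - 2)*(d + 2)*(d + 2)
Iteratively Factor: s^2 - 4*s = (s)*(s - 4)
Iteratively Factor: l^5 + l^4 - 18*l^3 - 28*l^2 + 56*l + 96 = (l + 2)*(l^4 - l^3 - 16*l^2 + 4*l + 48) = (l - 2)*(l + 2)*(l^3 + l^2 - 14*l - 24) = (l - 2)*(l + 2)^2*(l^2 - l - 12) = (l - 4)*(l - 2)*(l + 2)^2*(l + 3)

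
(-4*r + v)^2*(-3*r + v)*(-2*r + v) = 96*r^4 - 128*r^3*v + 62*r^2*v^2 - 13*r*v^3 + v^4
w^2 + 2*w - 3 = (w - 1)*(w + 3)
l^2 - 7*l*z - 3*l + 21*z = (l - 3)*(l - 7*z)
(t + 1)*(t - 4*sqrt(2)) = t^2 - 4*sqrt(2)*t + t - 4*sqrt(2)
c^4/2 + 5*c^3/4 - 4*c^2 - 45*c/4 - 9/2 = (c/2 + 1)*(c - 3)*(c + 1/2)*(c + 3)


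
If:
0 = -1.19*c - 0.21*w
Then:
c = -0.176470588235294*w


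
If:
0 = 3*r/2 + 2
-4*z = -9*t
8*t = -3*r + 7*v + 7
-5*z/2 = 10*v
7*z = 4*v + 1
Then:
No Solution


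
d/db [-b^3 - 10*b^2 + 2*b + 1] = -3*b^2 - 20*b + 2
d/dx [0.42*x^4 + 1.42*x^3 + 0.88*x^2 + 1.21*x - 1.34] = 1.68*x^3 + 4.26*x^2 + 1.76*x + 1.21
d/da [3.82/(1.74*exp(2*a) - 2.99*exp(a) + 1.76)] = (11.4218 - 13.2936*exp(a))*exp(a)/(1.74*exp(2*a) - 2.99*exp(a) + 1.76)^2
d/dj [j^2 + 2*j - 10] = 2*j + 2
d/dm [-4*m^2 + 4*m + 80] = 4 - 8*m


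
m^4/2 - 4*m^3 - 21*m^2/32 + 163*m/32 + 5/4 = (m/2 + 1/2)*(m - 8)*(m - 5/4)*(m + 1/4)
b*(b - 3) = b^2 - 3*b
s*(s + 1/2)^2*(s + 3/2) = s^4 + 5*s^3/2 + 7*s^2/4 + 3*s/8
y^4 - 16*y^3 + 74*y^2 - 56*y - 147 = (y - 7)^2*(y - 3)*(y + 1)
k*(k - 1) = k^2 - k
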